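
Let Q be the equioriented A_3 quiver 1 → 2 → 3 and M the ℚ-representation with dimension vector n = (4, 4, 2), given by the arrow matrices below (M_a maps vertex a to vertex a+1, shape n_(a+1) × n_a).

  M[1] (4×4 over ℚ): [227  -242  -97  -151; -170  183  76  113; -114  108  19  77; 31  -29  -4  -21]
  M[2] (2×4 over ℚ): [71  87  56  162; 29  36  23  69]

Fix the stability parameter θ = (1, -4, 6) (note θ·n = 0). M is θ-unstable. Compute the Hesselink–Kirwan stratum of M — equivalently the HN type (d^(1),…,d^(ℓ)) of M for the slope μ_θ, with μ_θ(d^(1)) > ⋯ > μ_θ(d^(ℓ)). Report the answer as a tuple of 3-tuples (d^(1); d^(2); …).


Interval decomposition of M: I[1,2]^2, I[1,3]^2.
HN type (ℓ=2): μ^(1)=6; μ^(2)=-3/2

((0, 0, 2); (4, 4, 0))


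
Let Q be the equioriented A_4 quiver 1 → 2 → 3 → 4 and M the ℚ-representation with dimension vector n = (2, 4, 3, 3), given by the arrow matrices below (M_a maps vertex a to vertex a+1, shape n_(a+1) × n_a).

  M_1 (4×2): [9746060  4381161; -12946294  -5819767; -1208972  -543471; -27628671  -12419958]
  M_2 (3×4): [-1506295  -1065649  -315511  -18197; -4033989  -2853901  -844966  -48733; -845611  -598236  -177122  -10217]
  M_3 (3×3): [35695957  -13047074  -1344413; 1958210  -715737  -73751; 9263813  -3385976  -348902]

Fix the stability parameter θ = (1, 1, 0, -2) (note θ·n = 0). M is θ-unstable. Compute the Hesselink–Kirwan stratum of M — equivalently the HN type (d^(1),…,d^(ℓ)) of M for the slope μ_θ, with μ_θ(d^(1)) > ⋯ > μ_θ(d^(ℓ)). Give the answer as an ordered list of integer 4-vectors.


Via rank(M_{q-1}∘⋯∘M_p): M ≅ I[1,4]^2, I[2,2], I[2,4].
μ_θ-semistable layers: μ^(1)=1; μ^(2)=0; μ^(3)=-1/3

((0, 1, 0, 0); (2, 2, 2, 2); (0, 1, 1, 1))


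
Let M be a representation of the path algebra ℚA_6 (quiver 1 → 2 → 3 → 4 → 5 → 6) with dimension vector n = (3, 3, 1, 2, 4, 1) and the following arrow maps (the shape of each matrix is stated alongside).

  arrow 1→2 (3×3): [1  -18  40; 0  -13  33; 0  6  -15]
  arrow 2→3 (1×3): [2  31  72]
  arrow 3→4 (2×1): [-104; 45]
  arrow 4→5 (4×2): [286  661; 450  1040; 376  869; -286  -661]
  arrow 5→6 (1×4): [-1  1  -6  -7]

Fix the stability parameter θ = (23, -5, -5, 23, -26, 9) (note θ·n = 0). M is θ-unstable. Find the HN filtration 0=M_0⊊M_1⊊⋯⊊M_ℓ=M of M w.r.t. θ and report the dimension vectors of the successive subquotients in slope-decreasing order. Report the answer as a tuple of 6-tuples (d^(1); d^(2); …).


Barcode: M ≅ I[1,2]^2, I[1,5], I[4,6], I[5,5]^2. HN layers by μ_θ (4 steps, strictly decreasing):
  μ^(1)=9; μ^(2)=2; μ^(3)=-3/2; μ^(4)=-26

((2, 2, 0, 0, 0, 1); (1, 1, 1, 1, 1, 0); (0, 0, 0, 1, 1, 0); (0, 0, 0, 0, 2, 0))


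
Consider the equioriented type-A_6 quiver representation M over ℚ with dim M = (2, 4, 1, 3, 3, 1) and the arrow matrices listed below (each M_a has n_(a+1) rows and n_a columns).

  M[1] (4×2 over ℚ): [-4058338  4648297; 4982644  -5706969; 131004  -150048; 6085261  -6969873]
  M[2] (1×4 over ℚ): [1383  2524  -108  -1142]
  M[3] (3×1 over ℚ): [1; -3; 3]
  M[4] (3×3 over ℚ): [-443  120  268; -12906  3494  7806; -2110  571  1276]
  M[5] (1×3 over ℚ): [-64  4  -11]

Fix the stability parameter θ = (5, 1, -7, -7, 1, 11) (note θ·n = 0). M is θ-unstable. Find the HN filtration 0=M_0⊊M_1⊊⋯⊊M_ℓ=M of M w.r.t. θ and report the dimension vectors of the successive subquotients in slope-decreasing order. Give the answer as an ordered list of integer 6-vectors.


Interval decomposition of M: I[1,2], I[1,6], I[2,2]^2, I[4,5]^2.
HN type (ℓ=5): μ^(1)=11; μ^(2)=3; μ^(3)=1; μ^(4)=-2; μ^(5)=-7

((0, 0, 0, 0, 0, 1); (1, 1, 0, 0, 0, 0); (0, 2, 0, 0, 3, 0); (1, 1, 1, 1, 0, 0); (0, 0, 0, 2, 0, 0))


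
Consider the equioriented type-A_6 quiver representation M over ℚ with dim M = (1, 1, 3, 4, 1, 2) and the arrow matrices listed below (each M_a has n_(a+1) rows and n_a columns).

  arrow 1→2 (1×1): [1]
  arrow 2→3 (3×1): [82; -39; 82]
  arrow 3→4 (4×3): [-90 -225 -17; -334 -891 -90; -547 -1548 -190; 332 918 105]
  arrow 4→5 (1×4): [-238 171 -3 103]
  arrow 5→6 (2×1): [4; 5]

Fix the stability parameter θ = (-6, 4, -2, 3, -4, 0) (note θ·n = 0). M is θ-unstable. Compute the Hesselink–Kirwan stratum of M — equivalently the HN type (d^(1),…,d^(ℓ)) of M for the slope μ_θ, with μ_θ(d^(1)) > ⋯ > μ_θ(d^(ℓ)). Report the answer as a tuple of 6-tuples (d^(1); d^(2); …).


Barcode: M ≅ I[1,6], I[3,4]^2, I[4,4], I[6,6]. HN layers by μ_θ (5 steps, strictly decreasing):
  μ^(1)=3; μ^(2)=1/5; μ^(3)=0; μ^(4)=-2; μ^(5)=-6

((0, 0, 0, 3, 0, 0); (0, 1, 1, 1, 1, 1); (0, 0, 0, 0, 0, 1); (0, 0, 2, 0, 0, 0); (1, 0, 0, 0, 0, 0))


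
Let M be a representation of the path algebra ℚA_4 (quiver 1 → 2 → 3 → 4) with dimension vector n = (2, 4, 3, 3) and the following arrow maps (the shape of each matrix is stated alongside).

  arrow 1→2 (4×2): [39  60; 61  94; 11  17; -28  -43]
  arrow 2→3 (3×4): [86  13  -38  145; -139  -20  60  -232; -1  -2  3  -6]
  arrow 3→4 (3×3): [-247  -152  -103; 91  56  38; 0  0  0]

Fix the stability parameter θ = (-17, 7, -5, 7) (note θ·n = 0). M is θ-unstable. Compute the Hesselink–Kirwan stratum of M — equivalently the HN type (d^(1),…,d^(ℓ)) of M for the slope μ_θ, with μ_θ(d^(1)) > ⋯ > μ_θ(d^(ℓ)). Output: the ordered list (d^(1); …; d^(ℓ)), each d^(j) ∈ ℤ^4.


Barcode: M ≅ I[1,4]^2, I[2,2], I[2,3], I[4,4]. HN layers by μ_θ (3 steps, strictly decreasing):
  μ^(1)=7; μ^(2)=1; μ^(3)=-17

((0, 1, 0, 3); (0, 3, 3, 0); (2, 0, 0, 0))


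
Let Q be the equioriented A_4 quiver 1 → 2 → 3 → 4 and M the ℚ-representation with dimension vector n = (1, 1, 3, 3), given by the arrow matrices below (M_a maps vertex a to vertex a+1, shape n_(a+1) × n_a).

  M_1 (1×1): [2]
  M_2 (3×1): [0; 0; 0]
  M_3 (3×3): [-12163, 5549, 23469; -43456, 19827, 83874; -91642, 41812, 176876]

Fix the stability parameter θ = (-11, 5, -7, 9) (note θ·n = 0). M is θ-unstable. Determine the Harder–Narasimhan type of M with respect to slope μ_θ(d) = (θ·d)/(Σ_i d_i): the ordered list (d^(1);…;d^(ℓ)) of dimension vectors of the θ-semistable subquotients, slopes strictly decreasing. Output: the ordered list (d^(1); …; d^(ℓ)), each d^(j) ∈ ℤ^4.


Via rank(M_{q-1}∘⋯∘M_p): M ≅ I[1,2], I[3,4]^3.
μ_θ-semistable layers: μ^(1)=9; μ^(2)=5; μ^(3)=-7; μ^(4)=-11

((0, 0, 0, 3); (0, 1, 0, 0); (0, 0, 3, 0); (1, 0, 0, 0))


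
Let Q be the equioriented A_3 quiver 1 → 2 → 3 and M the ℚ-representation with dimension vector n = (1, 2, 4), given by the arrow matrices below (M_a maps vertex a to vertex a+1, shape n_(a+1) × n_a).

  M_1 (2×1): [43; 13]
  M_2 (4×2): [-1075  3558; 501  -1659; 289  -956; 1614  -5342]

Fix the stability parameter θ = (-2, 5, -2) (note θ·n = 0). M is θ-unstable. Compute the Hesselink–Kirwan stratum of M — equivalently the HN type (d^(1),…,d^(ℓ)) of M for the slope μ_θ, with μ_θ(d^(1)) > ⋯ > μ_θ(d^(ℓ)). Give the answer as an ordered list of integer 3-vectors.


Via rank(M_{q-1}∘⋯∘M_p): M ≅ I[1,3], I[2,3], I[3,3]^2.
μ_θ-semistable layers: μ^(1)=3/2; μ^(2)=-2

((0, 2, 2); (1, 0, 2))


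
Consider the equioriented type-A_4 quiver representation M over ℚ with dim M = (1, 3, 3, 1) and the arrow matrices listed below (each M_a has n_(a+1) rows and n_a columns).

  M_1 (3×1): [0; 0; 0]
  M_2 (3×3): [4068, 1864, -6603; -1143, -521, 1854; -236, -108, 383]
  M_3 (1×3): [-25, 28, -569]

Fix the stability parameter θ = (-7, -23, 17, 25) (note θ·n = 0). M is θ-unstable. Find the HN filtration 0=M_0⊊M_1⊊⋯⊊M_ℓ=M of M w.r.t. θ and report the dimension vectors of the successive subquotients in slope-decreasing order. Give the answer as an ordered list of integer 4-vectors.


Barcode: M ≅ I[1,1], I[2,3]^2, I[2,4]. HN layers by μ_θ (4 steps, strictly decreasing):
  μ^(1)=25; μ^(2)=17; μ^(3)=-7; μ^(4)=-23

((0, 0, 0, 1); (0, 0, 3, 0); (1, 0, 0, 0); (0, 3, 0, 0))


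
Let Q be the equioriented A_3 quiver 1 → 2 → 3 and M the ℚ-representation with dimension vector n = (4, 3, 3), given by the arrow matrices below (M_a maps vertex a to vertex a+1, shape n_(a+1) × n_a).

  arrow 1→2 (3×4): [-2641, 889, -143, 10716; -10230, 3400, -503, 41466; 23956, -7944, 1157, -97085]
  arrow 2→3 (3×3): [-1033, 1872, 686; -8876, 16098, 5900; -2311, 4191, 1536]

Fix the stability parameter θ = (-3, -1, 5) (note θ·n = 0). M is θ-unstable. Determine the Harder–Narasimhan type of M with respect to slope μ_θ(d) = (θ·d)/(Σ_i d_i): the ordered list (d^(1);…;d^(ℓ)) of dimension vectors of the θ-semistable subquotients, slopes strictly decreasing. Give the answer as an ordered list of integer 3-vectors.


Interval decomposition of M: I[1,1], I[1,2], I[1,3]^2, I[3,3].
HN type (ℓ=3): μ^(1)=5; μ^(2)=-1; μ^(3)=-3

((0, 0, 3); (0, 3, 0); (4, 0, 0))


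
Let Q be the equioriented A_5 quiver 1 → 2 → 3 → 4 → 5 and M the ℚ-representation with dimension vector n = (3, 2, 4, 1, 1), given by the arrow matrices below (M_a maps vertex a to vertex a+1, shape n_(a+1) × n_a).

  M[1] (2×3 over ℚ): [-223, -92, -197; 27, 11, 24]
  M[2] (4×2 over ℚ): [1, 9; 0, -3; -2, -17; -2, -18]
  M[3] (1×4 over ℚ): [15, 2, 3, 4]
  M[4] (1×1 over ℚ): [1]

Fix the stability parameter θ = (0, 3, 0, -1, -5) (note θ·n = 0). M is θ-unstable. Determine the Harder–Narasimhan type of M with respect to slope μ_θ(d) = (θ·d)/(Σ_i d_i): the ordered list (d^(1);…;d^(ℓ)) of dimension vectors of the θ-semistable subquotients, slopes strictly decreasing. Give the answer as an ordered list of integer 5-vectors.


Via rank(M_{q-1}∘⋯∘M_p): M ≅ I[1,1], I[1,3], I[1,5], I[3,3]^2.
μ_θ-semistable layers: μ^(1)=3/2; μ^(2)=0; μ^(3)=-3/5

((0, 1, 1, 0, 0); (2, 0, 2, 0, 0); (1, 1, 1, 1, 1))


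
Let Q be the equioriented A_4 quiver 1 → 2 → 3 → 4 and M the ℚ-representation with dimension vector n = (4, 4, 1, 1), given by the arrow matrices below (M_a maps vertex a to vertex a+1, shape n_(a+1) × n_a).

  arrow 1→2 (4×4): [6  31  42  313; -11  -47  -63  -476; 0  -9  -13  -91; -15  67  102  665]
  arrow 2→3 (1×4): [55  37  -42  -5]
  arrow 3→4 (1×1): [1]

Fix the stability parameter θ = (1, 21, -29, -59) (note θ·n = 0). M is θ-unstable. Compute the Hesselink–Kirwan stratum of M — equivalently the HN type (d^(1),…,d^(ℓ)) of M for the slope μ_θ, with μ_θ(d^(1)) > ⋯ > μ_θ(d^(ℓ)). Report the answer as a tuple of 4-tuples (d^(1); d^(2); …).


Interval decomposition of M: I[1,2]^3, I[1,4].
HN type (ℓ=3): μ^(1)=21; μ^(2)=1; μ^(3)=-33/2

((0, 3, 0, 0); (3, 0, 0, 0); (1, 1, 1, 1))


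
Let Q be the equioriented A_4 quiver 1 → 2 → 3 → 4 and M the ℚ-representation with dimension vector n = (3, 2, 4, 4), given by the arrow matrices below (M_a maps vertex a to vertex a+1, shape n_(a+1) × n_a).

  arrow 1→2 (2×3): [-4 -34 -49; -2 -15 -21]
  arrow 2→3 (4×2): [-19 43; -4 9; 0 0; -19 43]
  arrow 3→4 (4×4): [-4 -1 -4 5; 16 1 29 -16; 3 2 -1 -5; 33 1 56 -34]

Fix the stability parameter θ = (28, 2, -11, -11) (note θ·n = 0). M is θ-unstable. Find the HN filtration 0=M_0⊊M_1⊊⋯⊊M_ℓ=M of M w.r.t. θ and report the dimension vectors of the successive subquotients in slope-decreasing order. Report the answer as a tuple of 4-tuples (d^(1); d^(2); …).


Barcode: M ≅ I[1,1], I[1,4]^2, I[3,4]^2. HN layers by μ_θ (3 steps, strictly decreasing):
  μ^(1)=28; μ^(2)=2; μ^(3)=-11

((1, 0, 0, 0); (2, 2, 2, 2); (0, 0, 2, 2))


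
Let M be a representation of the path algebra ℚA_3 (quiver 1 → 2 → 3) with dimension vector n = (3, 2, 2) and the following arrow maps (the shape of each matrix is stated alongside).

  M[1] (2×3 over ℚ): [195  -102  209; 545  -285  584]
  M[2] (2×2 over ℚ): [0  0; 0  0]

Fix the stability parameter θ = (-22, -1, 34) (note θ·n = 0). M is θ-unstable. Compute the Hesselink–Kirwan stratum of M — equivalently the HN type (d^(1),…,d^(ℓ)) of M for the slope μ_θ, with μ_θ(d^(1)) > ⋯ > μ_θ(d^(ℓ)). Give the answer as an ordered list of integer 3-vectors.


Interval decomposition of M: I[1,1], I[1,2]^2, I[3,3]^2.
HN type (ℓ=3): μ^(1)=34; μ^(2)=-1; μ^(3)=-22

((0, 0, 2); (0, 2, 0); (3, 0, 0))


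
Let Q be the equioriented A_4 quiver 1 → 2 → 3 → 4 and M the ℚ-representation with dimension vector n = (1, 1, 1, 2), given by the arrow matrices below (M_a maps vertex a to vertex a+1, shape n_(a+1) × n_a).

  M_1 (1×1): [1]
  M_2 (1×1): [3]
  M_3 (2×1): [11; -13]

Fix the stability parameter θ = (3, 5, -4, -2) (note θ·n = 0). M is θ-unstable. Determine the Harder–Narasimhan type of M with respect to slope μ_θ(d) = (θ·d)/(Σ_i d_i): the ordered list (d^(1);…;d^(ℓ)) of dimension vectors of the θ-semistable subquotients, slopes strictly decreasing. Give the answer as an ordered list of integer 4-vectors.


Via rank(M_{q-1}∘⋯∘M_p): M ≅ I[1,4], I[4,4].
μ_θ-semistable layers: μ^(1)=1/2; μ^(2)=-2

((1, 1, 1, 1); (0, 0, 0, 1))


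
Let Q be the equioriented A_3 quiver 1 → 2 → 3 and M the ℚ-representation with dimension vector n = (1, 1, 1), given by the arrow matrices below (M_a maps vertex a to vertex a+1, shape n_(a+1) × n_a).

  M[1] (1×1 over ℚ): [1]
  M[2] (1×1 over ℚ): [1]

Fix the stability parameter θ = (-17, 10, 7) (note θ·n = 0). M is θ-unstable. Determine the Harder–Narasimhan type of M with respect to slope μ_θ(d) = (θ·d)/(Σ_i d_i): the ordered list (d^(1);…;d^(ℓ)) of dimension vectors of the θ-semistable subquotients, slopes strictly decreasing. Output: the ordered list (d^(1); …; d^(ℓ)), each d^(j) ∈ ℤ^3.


Via rank(M_{q-1}∘⋯∘M_p): M ≅ I[1,3].
μ_θ-semistable layers: μ^(1)=17/2; μ^(2)=-17

((0, 1, 1); (1, 0, 0))


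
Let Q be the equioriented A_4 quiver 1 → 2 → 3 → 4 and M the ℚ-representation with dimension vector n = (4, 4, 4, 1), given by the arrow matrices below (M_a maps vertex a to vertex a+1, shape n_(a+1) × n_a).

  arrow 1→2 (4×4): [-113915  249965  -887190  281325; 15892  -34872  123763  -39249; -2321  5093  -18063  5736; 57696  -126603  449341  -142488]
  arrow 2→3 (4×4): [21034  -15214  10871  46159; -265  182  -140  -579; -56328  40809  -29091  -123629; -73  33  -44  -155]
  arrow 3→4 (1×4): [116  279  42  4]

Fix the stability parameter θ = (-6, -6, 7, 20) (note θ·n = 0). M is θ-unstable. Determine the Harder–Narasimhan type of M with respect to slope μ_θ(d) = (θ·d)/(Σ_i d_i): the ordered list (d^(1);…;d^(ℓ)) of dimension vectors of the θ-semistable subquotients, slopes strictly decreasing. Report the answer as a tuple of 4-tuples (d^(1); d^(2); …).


Via rank(M_{q-1}∘⋯∘M_p): M ≅ I[1,1], I[1,2], I[1,3], I[1,4], I[2,3], I[3,3].
μ_θ-semistable layers: μ^(1)=20; μ^(2)=7; μ^(3)=-6

((0, 0, 0, 1); (0, 0, 4, 0); (4, 4, 0, 0))


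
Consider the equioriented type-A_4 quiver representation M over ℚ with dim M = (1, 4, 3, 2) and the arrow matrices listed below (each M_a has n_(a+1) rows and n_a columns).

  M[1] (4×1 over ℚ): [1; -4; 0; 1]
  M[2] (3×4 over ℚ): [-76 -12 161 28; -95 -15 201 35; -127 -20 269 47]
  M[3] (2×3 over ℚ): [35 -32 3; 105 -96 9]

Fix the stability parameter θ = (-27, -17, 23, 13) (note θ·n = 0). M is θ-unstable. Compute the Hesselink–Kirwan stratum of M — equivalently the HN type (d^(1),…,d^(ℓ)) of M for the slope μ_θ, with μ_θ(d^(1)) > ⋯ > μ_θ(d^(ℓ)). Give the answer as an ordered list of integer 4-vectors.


Via rank(M_{q-1}∘⋯∘M_p): M ≅ I[1,2], I[2,3]^2, I[2,4], I[4,4].
μ_θ-semistable layers: μ^(1)=23; μ^(2)=18; μ^(3)=13; μ^(4)=-17; μ^(5)=-27

((0, 0, 2, 0); (0, 0, 1, 1); (0, 0, 0, 1); (0, 4, 0, 0); (1, 0, 0, 0))


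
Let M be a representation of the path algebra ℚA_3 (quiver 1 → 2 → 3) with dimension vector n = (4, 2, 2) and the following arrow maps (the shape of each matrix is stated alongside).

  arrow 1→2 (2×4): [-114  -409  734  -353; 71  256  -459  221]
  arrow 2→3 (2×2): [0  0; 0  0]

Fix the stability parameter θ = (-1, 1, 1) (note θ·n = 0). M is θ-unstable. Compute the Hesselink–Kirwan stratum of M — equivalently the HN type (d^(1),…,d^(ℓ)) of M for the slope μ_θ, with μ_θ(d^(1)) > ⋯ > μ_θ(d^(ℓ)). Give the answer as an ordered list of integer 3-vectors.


Barcode: M ≅ I[1,1]^2, I[1,2]^2, I[3,3]^2. HN layers by μ_θ (2 steps, strictly decreasing):
  μ^(1)=1; μ^(2)=-1

((0, 2, 2); (4, 0, 0))


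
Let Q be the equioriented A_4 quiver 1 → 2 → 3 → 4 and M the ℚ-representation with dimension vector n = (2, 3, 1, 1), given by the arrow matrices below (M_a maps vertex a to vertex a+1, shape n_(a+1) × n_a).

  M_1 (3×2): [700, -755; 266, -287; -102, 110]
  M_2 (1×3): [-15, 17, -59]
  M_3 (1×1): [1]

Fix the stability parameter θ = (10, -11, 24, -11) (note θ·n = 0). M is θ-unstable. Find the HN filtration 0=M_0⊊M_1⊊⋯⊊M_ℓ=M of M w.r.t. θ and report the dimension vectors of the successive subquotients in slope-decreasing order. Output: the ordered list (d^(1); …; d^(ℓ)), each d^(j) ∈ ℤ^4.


Barcode: M ≅ I[1,2], I[1,4], I[2,2]. HN layers by μ_θ (3 steps, strictly decreasing):
  μ^(1)=13/2; μ^(2)=-1/2; μ^(3)=-11

((0, 0, 1, 1); (2, 2, 0, 0); (0, 1, 0, 0))


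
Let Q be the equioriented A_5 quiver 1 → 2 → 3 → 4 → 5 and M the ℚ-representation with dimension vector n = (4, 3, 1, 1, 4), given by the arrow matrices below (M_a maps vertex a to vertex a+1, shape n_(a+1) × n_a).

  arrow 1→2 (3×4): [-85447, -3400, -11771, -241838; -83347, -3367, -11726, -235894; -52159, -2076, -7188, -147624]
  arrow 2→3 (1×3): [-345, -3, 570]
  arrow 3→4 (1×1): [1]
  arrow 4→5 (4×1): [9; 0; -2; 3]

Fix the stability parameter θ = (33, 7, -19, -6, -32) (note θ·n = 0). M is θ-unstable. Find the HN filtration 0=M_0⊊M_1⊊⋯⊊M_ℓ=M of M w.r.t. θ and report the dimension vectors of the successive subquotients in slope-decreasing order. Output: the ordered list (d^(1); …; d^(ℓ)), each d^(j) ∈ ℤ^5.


Interval decomposition of M: I[1,1], I[1,2]^2, I[1,5], I[5,5]^3.
HN type (ℓ=4): μ^(1)=33; μ^(2)=20; μ^(3)=-17/5; μ^(4)=-32

((1, 0, 0, 0, 0); (2, 2, 0, 0, 0); (1, 1, 1, 1, 1); (0, 0, 0, 0, 3))


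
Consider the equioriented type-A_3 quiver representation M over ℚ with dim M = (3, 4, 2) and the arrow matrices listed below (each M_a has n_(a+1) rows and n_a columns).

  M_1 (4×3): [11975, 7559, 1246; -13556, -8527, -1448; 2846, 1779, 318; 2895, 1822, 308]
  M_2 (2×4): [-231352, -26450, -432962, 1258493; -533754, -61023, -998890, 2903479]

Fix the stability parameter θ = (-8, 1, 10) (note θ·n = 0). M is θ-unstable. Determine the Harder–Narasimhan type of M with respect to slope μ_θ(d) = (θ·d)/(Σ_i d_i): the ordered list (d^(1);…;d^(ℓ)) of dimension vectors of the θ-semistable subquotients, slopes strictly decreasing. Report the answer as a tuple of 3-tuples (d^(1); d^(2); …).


Barcode: M ≅ I[1,2], I[1,3]^2, I[2,2]. HN layers by μ_θ (3 steps, strictly decreasing):
  μ^(1)=10; μ^(2)=1; μ^(3)=-8

((0, 0, 2); (0, 4, 0); (3, 0, 0))


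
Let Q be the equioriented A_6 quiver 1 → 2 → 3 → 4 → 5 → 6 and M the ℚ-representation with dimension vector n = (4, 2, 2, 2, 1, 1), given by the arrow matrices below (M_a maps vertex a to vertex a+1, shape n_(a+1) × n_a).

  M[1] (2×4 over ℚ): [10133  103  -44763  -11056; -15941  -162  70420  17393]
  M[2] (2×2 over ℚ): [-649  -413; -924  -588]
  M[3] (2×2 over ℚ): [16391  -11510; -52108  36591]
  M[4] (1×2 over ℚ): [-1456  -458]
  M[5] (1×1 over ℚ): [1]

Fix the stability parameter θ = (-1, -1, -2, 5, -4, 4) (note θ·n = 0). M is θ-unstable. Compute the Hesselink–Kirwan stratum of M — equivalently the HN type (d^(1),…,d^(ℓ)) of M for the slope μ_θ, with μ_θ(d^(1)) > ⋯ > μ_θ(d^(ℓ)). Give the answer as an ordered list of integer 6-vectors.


Via rank(M_{q-1}∘⋯∘M_p): M ≅ I[1,1]^2, I[1,2], I[1,4], I[3,6].
μ_θ-semistable layers: μ^(1)=5; μ^(2)=4; μ^(3)=1/2; μ^(4)=-1; μ^(5)=-4/3; μ^(6)=-2

((0, 0, 0, 1, 0, 0); (0, 0, 0, 0, 0, 1); (0, 0, 0, 1, 1, 0); (3, 1, 0, 0, 0, 0); (1, 1, 1, 0, 0, 0); (0, 0, 1, 0, 0, 0))


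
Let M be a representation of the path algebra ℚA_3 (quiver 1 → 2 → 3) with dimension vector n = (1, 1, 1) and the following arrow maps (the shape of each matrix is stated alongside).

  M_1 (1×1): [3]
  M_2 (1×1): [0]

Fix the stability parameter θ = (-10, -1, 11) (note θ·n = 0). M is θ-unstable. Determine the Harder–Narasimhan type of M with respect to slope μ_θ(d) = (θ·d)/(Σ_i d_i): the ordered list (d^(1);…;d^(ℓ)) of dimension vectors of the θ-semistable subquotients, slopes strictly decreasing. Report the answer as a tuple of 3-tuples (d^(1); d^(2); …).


Barcode: M ≅ I[1,2], I[3,3]. HN layers by μ_θ (3 steps, strictly decreasing):
  μ^(1)=11; μ^(2)=-1; μ^(3)=-10

((0, 0, 1); (0, 1, 0); (1, 0, 0))


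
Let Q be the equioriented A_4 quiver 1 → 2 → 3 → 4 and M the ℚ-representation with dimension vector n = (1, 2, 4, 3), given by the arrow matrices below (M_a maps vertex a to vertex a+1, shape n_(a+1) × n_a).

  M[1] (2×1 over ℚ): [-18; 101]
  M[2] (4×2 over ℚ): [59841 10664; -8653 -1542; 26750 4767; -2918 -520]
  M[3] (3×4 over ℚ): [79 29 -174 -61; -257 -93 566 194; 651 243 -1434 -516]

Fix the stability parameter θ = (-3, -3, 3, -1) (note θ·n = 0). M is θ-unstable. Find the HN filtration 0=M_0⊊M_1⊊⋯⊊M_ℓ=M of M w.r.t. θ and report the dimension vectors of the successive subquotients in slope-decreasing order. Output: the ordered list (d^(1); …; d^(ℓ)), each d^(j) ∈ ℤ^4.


Barcode: M ≅ I[1,3], I[2,3], I[3,4]^2, I[4,4]. HN layers by μ_θ (4 steps, strictly decreasing):
  μ^(1)=3; μ^(2)=1; μ^(3)=-1; μ^(4)=-3

((0, 0, 2, 0); (0, 0, 2, 2); (0, 0, 0, 1); (1, 2, 0, 0))


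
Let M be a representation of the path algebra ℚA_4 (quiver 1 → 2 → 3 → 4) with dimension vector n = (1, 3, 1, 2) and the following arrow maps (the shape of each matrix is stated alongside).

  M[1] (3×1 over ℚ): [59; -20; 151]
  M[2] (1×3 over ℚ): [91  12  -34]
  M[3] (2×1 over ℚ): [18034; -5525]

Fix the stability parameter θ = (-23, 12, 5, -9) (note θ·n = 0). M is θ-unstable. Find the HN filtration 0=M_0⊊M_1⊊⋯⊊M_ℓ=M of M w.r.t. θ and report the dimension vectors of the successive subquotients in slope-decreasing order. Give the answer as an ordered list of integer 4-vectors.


Barcode: M ≅ I[1,4], I[2,2]^2, I[4,4]. HN layers by μ_θ (4 steps, strictly decreasing):
  μ^(1)=12; μ^(2)=8/3; μ^(3)=-9; μ^(4)=-23

((0, 2, 0, 0); (0, 1, 1, 1); (0, 0, 0, 1); (1, 0, 0, 0))


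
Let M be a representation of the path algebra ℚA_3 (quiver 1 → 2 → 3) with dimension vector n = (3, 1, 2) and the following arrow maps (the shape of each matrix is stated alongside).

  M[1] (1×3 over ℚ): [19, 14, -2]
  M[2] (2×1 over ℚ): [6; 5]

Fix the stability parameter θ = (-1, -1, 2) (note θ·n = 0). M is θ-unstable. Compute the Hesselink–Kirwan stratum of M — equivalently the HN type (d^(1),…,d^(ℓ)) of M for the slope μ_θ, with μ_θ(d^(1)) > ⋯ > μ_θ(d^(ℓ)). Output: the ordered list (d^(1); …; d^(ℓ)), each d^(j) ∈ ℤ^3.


Via rank(M_{q-1}∘⋯∘M_p): M ≅ I[1,1]^2, I[1,3], I[3,3].
μ_θ-semistable layers: μ^(1)=2; μ^(2)=-1

((0, 0, 2); (3, 1, 0))


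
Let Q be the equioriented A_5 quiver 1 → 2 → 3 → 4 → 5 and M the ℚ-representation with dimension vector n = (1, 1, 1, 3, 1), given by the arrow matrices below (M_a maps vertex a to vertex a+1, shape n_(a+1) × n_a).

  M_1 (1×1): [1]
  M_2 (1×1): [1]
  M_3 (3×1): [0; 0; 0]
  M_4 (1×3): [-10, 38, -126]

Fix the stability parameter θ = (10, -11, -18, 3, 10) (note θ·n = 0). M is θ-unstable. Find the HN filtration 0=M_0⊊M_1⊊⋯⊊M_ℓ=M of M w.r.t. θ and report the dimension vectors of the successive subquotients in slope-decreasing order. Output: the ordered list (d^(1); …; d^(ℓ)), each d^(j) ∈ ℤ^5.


Via rank(M_{q-1}∘⋯∘M_p): M ≅ I[1,3], I[4,4]^2, I[4,5].
μ_θ-semistable layers: μ^(1)=10; μ^(2)=3; μ^(3)=-19/3

((0, 0, 0, 0, 1); (0, 0, 0, 3, 0); (1, 1, 1, 0, 0))


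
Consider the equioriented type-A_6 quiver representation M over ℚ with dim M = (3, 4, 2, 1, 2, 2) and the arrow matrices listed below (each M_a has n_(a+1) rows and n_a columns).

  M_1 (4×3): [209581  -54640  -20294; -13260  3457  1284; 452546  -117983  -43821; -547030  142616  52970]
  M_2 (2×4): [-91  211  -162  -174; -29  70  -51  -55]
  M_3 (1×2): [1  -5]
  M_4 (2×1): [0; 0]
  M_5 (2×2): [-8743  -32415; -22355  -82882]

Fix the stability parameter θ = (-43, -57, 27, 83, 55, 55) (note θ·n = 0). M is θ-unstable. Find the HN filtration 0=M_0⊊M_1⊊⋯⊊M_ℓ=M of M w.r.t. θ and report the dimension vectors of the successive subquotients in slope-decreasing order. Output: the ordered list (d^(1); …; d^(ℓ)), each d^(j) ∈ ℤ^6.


Via rank(M_{q-1}∘⋯∘M_p): M ≅ I[1,2], I[1,3], I[1,4], I[2,2], I[5,6]^2.
μ_θ-semistable layers: μ^(1)=83; μ^(2)=55; μ^(3)=27; μ^(4)=-50; μ^(5)=-57

((0, 0, 0, 1, 0, 0); (0, 0, 0, 0, 2, 2); (0, 0, 2, 0, 0, 0); (3, 3, 0, 0, 0, 0); (0, 1, 0, 0, 0, 0))


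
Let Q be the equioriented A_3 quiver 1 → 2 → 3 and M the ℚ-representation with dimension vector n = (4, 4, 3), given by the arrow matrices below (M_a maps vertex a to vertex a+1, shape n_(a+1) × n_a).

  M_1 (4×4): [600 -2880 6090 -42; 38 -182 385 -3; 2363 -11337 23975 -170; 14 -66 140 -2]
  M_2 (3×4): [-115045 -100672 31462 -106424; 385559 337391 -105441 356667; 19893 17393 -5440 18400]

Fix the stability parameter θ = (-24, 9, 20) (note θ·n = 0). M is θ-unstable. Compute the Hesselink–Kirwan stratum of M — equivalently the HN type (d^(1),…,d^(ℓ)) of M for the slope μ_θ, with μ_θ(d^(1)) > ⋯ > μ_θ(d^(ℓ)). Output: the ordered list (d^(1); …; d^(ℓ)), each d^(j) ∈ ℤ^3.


Interval decomposition of M: I[1,1]^2, I[1,3]^2, I[2,2], I[2,3].
HN type (ℓ=3): μ^(1)=20; μ^(2)=9; μ^(3)=-24

((0, 0, 3); (0, 4, 0); (4, 0, 0))


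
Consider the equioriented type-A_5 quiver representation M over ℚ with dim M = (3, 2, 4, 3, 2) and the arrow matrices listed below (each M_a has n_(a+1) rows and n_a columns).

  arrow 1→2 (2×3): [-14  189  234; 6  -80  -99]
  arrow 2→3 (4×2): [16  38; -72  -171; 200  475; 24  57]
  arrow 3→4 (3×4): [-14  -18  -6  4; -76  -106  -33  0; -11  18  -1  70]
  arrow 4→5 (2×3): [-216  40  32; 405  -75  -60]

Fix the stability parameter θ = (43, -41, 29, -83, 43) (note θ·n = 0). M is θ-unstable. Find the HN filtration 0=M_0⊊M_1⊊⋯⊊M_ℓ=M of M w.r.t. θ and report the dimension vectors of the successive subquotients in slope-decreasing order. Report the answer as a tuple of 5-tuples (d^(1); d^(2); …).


Barcode: M ≅ I[1,1], I[1,2], I[1,5], I[3,3], I[3,4]^2, I[5,5]. HN layers by μ_θ (5 steps, strictly decreasing):
  μ^(1)=43; μ^(2)=29; μ^(3)=1; μ^(4)=-13; μ^(5)=-27

((1, 0, 0, 0, 2); (0, 0, 1, 0, 0); (1, 1, 0, 0, 0); (1, 1, 1, 1, 0); (0, 0, 2, 2, 0))


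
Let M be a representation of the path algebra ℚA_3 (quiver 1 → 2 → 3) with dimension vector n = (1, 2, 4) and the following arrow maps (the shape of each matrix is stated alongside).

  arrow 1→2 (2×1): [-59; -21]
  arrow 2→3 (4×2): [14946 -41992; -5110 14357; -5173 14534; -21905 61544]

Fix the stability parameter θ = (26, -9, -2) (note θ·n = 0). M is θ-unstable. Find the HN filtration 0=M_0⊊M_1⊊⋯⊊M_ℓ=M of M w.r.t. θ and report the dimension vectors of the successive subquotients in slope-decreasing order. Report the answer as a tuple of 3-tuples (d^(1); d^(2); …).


Barcode: M ≅ I[1,3], I[2,3], I[3,3]^2. HN layers by μ_θ (3 steps, strictly decreasing):
  μ^(1)=5; μ^(2)=-2; μ^(3)=-9

((1, 1, 1); (0, 0, 3); (0, 1, 0))


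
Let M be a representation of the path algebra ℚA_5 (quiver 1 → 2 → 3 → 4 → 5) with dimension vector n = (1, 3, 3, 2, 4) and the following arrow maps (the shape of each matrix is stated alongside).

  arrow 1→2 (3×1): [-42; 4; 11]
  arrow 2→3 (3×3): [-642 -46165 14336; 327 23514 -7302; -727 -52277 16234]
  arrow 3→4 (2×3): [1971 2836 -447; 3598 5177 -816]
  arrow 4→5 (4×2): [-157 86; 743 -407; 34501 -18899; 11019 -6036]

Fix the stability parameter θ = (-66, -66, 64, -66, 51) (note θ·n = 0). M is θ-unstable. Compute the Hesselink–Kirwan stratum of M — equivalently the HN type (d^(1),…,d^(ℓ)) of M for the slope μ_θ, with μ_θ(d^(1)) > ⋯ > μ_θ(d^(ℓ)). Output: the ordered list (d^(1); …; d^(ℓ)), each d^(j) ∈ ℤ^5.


Barcode: M ≅ I[1,2], I[2,3], I[2,5], I[3,5], I[5,5]^2. HN layers by μ_θ (4 steps, strictly decreasing):
  μ^(1)=64; μ^(2)=51; μ^(3)=-1; μ^(4)=-66

((0, 0, 1, 0, 0); (0, 0, 0, 0, 4); (0, 0, 2, 2, 0); (1, 3, 0, 0, 0))


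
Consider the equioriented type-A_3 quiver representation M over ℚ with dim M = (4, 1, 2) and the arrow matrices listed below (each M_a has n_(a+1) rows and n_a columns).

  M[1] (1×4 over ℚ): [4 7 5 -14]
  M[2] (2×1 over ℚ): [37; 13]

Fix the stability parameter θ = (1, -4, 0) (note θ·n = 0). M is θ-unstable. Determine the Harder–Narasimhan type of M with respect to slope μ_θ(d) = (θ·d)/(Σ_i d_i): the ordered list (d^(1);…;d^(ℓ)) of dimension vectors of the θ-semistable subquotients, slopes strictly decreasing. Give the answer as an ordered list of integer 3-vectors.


Via rank(M_{q-1}∘⋯∘M_p): M ≅ I[1,1]^3, I[1,3], I[3,3].
μ_θ-semistable layers: μ^(1)=1; μ^(2)=0; μ^(3)=-3/2

((3, 0, 0); (0, 0, 2); (1, 1, 0))


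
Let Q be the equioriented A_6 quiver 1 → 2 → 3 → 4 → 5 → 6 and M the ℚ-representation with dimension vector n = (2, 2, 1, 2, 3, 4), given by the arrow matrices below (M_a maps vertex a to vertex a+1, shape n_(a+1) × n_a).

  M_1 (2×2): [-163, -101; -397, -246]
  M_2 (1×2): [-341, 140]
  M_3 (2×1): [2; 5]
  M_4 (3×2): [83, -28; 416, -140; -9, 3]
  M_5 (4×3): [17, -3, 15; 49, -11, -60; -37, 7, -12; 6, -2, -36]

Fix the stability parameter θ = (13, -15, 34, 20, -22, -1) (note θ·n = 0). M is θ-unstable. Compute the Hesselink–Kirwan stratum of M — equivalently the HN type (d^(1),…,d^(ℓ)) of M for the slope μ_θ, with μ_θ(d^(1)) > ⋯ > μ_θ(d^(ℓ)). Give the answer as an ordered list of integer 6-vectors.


Interval decomposition of M: I[1,2], I[1,6], I[4,6], I[5,5], I[6,6]^2.
HN type (ℓ=3): μ^(1)=31/4; μ^(2)=-1; μ^(3)=-22

((0, 0, 1, 1, 1, 1); (2, 2, 0, 1, 1, 3); (0, 0, 0, 0, 1, 0))


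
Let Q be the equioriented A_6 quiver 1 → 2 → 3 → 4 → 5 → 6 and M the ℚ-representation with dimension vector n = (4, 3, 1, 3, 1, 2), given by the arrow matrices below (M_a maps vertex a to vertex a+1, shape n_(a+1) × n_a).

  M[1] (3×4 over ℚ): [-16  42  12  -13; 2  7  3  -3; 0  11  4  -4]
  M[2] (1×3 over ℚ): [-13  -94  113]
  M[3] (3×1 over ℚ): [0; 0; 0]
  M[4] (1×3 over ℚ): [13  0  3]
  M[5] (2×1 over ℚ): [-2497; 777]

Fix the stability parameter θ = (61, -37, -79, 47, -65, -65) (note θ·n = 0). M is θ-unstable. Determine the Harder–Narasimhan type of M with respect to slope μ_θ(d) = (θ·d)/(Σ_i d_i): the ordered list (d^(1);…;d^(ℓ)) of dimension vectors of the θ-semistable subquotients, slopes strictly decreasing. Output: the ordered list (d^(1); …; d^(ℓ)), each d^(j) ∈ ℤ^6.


Via rank(M_{q-1}∘⋯∘M_p): M ≅ I[1,1], I[1,2]^2, I[1,3], I[4,4]^2, I[4,6], I[6,6].
μ_θ-semistable layers: μ^(1)=61; μ^(2)=47; μ^(3)=12; μ^(4)=-55/3; μ^(5)=-83/3; μ^(6)=-65

((1, 0, 0, 0, 0, 0); (0, 0, 0, 2, 0, 0); (2, 2, 0, 0, 0, 0); (1, 1, 1, 0, 0, 0); (0, 0, 0, 1, 1, 1); (0, 0, 0, 0, 0, 1))


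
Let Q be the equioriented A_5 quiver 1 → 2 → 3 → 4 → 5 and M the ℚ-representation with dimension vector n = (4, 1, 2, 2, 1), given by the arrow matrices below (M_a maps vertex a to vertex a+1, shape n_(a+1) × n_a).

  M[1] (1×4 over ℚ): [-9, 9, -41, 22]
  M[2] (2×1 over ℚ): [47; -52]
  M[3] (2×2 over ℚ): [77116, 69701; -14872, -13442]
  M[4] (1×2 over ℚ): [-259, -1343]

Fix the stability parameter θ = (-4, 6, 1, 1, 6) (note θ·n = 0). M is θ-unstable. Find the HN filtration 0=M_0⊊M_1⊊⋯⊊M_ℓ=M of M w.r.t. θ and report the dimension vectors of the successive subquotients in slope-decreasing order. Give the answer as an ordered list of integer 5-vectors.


Interval decomposition of M: I[1,1]^3, I[1,3], I[3,5], I[4,4].
HN type (ℓ=4): μ^(1)=6; μ^(2)=7/2; μ^(3)=1; μ^(4)=-4

((0, 0, 0, 0, 1); (0, 1, 1, 0, 0); (0, 0, 1, 2, 0); (4, 0, 0, 0, 0))


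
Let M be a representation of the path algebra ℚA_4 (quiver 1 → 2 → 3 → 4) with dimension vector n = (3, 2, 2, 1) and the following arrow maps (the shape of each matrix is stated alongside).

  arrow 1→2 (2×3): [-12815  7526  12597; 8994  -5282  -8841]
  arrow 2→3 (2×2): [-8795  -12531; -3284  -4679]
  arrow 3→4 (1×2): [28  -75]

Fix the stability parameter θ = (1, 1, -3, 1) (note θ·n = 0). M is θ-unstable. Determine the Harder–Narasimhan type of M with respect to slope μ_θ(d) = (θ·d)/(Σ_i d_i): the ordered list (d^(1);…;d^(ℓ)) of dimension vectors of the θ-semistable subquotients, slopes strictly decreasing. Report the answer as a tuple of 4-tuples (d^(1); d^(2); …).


Barcode: M ≅ I[1,1], I[1,3], I[1,4]. HN layers by μ_θ (2 steps, strictly decreasing):
  μ^(1)=1; μ^(2)=-1/3

((1, 0, 0, 1); (2, 2, 2, 0))


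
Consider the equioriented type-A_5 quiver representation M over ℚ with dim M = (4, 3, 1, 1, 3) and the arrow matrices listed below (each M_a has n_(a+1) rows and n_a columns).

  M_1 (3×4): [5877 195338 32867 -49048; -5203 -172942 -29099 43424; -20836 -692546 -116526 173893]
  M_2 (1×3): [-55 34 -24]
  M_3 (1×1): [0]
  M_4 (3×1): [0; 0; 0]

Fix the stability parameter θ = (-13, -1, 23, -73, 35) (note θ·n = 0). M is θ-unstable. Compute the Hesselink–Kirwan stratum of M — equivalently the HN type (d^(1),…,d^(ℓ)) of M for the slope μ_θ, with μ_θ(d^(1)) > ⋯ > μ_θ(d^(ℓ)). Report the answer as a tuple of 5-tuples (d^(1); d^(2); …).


Interval decomposition of M: I[1,1], I[1,2]^2, I[1,3], I[4,4], I[5,5]^3.
HN type (ℓ=5): μ^(1)=35; μ^(2)=23; μ^(3)=-1; μ^(4)=-13; μ^(5)=-73

((0, 0, 0, 0, 3); (0, 0, 1, 0, 0); (0, 3, 0, 0, 0); (4, 0, 0, 0, 0); (0, 0, 0, 1, 0))


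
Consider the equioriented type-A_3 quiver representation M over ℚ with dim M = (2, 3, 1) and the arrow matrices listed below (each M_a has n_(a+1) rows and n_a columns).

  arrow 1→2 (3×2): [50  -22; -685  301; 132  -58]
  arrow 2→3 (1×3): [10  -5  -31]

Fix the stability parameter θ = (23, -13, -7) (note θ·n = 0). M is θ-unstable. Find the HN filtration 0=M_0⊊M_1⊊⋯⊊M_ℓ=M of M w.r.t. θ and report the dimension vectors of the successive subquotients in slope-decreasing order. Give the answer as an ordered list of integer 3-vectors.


Interval decomposition of M: I[1,2], I[1,3], I[2,2].
HN type (ℓ=3): μ^(1)=5; μ^(2)=1; μ^(3)=-13

((1, 1, 0); (1, 1, 1); (0, 1, 0))


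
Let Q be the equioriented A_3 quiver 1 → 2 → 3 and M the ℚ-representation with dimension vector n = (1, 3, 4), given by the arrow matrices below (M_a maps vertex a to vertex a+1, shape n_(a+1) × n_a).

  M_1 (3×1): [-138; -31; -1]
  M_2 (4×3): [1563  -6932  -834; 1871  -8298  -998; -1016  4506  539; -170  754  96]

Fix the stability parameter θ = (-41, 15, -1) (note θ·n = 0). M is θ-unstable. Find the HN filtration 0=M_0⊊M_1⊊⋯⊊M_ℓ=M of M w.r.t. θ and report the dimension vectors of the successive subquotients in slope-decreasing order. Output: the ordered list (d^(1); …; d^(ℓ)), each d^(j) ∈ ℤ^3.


Via rank(M_{q-1}∘⋯∘M_p): M ≅ I[1,3], I[2,3]^2, I[3,3].
μ_θ-semistable layers: μ^(1)=7; μ^(2)=-1; μ^(3)=-41

((0, 3, 3); (0, 0, 1); (1, 0, 0))


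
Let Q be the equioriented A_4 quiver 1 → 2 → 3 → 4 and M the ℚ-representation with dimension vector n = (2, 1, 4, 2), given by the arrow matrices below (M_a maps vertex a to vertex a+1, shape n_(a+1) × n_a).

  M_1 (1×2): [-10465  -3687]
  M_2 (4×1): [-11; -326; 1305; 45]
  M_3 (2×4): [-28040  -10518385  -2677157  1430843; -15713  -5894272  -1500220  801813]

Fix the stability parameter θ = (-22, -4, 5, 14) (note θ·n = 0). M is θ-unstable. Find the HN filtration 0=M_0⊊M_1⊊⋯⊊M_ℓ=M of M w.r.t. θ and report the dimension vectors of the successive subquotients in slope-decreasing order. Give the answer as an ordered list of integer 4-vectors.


Barcode: M ≅ I[1,1], I[1,3], I[3,3], I[3,4]^2. HN layers by μ_θ (4 steps, strictly decreasing):
  μ^(1)=14; μ^(2)=5; μ^(3)=-4; μ^(4)=-22

((0, 0, 0, 2); (0, 0, 4, 0); (0, 1, 0, 0); (2, 0, 0, 0))


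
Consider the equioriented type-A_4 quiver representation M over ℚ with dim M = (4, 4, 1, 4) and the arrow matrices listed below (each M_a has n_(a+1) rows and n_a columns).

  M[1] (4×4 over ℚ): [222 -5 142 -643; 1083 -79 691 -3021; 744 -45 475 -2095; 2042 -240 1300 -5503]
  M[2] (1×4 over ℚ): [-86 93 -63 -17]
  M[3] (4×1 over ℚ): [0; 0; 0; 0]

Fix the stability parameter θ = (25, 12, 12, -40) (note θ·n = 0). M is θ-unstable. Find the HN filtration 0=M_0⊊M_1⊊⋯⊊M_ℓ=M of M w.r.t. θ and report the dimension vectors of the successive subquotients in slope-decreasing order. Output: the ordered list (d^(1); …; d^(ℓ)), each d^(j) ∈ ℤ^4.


Interval decomposition of M: I[1,2]^3, I[1,3], I[4,4]^4.
HN type (ℓ=3): μ^(1)=37/2; μ^(2)=49/3; μ^(3)=-40

((3, 3, 0, 0); (1, 1, 1, 0); (0, 0, 0, 4))


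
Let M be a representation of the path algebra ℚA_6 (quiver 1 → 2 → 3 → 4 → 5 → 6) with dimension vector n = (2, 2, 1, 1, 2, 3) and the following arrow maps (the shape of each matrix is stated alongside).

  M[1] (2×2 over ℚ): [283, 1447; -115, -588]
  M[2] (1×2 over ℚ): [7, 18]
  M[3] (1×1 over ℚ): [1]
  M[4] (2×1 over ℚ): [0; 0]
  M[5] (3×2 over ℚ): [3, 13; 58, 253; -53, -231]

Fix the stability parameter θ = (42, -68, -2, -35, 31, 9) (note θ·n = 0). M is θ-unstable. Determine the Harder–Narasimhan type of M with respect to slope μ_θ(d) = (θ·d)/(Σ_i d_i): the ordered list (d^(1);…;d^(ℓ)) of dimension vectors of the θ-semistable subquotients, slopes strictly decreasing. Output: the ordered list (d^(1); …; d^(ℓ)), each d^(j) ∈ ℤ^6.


Barcode: M ≅ I[1,2], I[1,4], I[5,6]^2, I[6,6]. HN layers by μ_θ (4 steps, strictly decreasing):
  μ^(1)=20; μ^(2)=9; μ^(3)=-13; μ^(4)=-63/4

((0, 0, 0, 0, 2, 2); (0, 0, 0, 0, 0, 1); (1, 1, 0, 0, 0, 0); (1, 1, 1, 1, 0, 0))


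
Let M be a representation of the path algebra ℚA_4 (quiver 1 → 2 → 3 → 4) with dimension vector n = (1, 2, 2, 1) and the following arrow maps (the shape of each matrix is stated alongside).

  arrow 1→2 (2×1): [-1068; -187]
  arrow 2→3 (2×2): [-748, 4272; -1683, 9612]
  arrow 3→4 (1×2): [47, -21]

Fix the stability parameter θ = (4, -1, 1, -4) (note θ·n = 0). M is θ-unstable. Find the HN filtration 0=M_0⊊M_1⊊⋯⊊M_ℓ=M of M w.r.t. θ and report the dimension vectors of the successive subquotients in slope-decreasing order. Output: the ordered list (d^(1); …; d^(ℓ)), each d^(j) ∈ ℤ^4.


Via rank(M_{q-1}∘⋯∘M_p): M ≅ I[1,2], I[2,4], I[3,3].
μ_θ-semistable layers: μ^(1)=3/2; μ^(2)=1; μ^(3)=-4/3

((1, 1, 0, 0); (0, 0, 1, 0); (0, 1, 1, 1))


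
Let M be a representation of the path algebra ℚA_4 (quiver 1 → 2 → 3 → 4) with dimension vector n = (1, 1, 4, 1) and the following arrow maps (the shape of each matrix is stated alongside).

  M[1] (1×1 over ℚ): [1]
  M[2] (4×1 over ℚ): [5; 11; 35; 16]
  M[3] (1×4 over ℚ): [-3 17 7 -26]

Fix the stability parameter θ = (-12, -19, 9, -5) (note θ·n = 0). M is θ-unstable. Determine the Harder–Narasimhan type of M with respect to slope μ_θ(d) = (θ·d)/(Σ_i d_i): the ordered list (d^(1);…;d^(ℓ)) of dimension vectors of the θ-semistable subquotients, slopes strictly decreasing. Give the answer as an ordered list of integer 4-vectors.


Barcode: M ≅ I[1,4], I[3,3]^3. HN layers by μ_θ (3 steps, strictly decreasing):
  μ^(1)=9; μ^(2)=2; μ^(3)=-31/2

((0, 0, 3, 0); (0, 0, 1, 1); (1, 1, 0, 0))
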